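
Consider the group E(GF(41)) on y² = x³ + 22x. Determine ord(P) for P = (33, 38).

2P: tangent at (33, 38): λ = (3·33² + 22)/(2·38) ≡ 9/35. 35⁻¹ ≡ 34 (mod 41) since 35·34 = 1190 ≡ 1, so λ ≡ 9·34 ≡ 19.
  x = λ² - 33 - 33 = 361 - 66 ≡ 8; y = λ·(33 - 8) - 38 ≡ 27. → (8, 27)
3P: (8, 27) + (33, 38). λ = (38 - 27)/(33 - 8) ≡ 11/25 mod 41. 25⁻¹ ≡ 23 (mod 41), so λ ≡ 7.
  x = λ² - 8 - 33 = 49 - 41 ≡ 8; y = λ·(8 - 8) - 27 ≡ 14. → (8, 14)
4P: (8, 14) + (33, 38). λ = (38 - 14)/(33 - 8) ≡ 24/25 mod 41. 25⁻¹ ≡ 23 (mod 41), so λ ≡ 19.
  x = λ² - 8 - 33 = 361 - 41 ≡ 33; y = λ·(8 - 33) - 14 ≡ 3. → (33, 3)
5P: (33, 3) + (33, 38): same x and y₁ ≡ -y₂, so the sum is the point at infinity.
5P = the point at infinity, so the order is 5.

5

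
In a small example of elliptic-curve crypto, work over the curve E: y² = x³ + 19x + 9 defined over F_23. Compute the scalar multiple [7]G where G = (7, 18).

(0, 3)

Repeated addition: build up to 7G.
2G: tangent at (7, 18): λ = (3·7² + 19)/(2·18) ≡ 5/13. 13⁻¹ ≡ 16 (mod 23) since 13·16 = 208 ≡ 1, so λ ≡ 5·16 ≡ 11.
  x = λ² - 7 - 7 = 121 - 14 ≡ 15; y = λ·(7 - 15) - 18 ≡ 9. → (15, 9)
3G: (15, 9) + (7, 18). λ = (18 - 9)/(7 - 15) ≡ 9/15 mod 23. 15⁻¹ ≡ 20 (mod 23), so λ ≡ 19.
  x = λ² - 15 - 7 = 361 - 22 ≡ 17; y = λ·(15 - 17) - 9 ≡ 22. → (17, 22)
4G: (17, 22) + (7, 18). λ = (18 - 22)/(7 - 17) ≡ 19/13 mod 23. 13⁻¹ ≡ 16 (mod 23), so λ ≡ 5.
  x = λ² - 17 - 7 = 25 - 24 ≡ 1; y = λ·(17 - 1) - 22 ≡ 12. → (1, 12)
5G: (1, 12) + (7, 18). λ = (18 - 12)/(7 - 1) ≡ 6/6 mod 23. 6⁻¹ ≡ 4 (mod 23), so λ ≡ 1.
  x = λ² - 1 - 7 = 1 - 8 ≡ 16; y = λ·(1 - 16) - 12 ≡ 19. → (16, 19)
6G: (16, 19) + (7, 18). λ = (18 - 19)/(7 - 16) ≡ 22/14 mod 23. 14⁻¹ ≡ 5 (mod 23), so λ ≡ 18.
  x = λ² - 16 - 7 = 324 - 23 ≡ 2; y = λ·(16 - 2) - 19 ≡ 3. → (2, 3)
7G: (2, 3) + (7, 18). λ = (18 - 3)/(7 - 2) ≡ 15/5 mod 23. 5⁻¹ ≡ 14 (mod 23), so λ ≡ 3.
  x = λ² - 2 - 7 = 9 - 9 ≡ 0; y = λ·(2 - 0) - 3 ≡ 3. → (0, 3)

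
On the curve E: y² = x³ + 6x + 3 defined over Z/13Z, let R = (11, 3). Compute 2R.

(0, 4)

tangent at (11, 3): λ = (3·11² + 6)/(2·3) ≡ 5/6. 6⁻¹ ≡ 11 (mod 13), so λ ≡ 5·11 ≡ 3.
  x = λ² - 11 - 11 = 9 - 22 ≡ 0; y = λ·(11 - 0) - 3 ≡ 4. → (0, 4)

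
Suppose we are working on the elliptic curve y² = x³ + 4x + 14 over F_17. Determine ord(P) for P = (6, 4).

2P: tangent at (6, 4): λ = (3·6² + 4)/(2·4) ≡ 10/8. 8⁻¹ ≡ 15 (mod 17) since 8·15 = 120 ≡ 1, so λ ≡ 10·15 ≡ 14.
  x = λ² - 6 - 6 = 196 - 12 ≡ 14; y = λ·(6 - 14) - 4 ≡ 3. → (14, 3)
3P: (14, 3) + (6, 4). λ = (4 - 3)/(6 - 14) ≡ 1/9 mod 17. 9⁻¹ ≡ 2 (mod 17) since 9·2 = 18 ≡ 1, so λ ≡ 2.
  x = λ² - 14 - 6 = 4 - 20 ≡ 1; y = λ·(14 - 1) - 3 ≡ 6. → (1, 6)
4P: (1, 6) + (6, 4). λ = (4 - 6)/(6 - 1) ≡ 15/5 mod 17. 5⁻¹ ≡ 7 (mod 17) since 5·7 = 35 ≡ 1, so λ ≡ 3.
  x = λ² - 1 - 6 = 9 - 7 ≡ 2; y = λ·(1 - 2) - 6 ≡ 8. → (2, 8)
5P: (2, 8) + (6, 4). λ = (4 - 8)/(6 - 2) ≡ 13/4 mod 17. 4⁻¹ ≡ 13 (mod 17) since 4·13 = 52 ≡ 1, so λ ≡ 16.
  x = λ² - 2 - 6 = 256 - 8 ≡ 10; y = λ·(2 - 10) - 8 ≡ 0. → (10, 0)
6P: (10, 0) + (6, 4). λ = (4 - 0)/(6 - 10) ≡ 4/13 mod 17. 13⁻¹ ≡ 4 (mod 17), so λ ≡ 16.
  x = λ² - 10 - 6 = 256 - 16 ≡ 2; y = λ·(10 - 2) - 0 ≡ 9. → (2, 9)
7P: (2, 9) + (6, 4). λ = (4 - 9)/(6 - 2) ≡ 12/4 mod 17. 4⁻¹ ≡ 13 (mod 17), so λ ≡ 3.
  x = λ² - 2 - 6 = 9 - 8 ≡ 1; y = λ·(2 - 1) - 9 ≡ 11. → (1, 11)
8P: (1, 11) + (6, 4). λ = (4 - 11)/(6 - 1) ≡ 10/5 mod 17. 5⁻¹ ≡ 7 (mod 17), so λ ≡ 2.
  x = λ² - 1 - 6 = 4 - 7 ≡ 14; y = λ·(1 - 14) - 11 ≡ 14. → (14, 14)
9P: (14, 14) + (6, 4). λ = (4 - 14)/(6 - 14) ≡ 7/9 mod 17. 9⁻¹ ≡ 2 (mod 17), so λ ≡ 14.
  x = λ² - 14 - 6 = 196 - 20 ≡ 6; y = λ·(14 - 6) - 14 ≡ 13. → (6, 13)
10P: (6, 13) + (6, 4): same x and y₁ ≡ -y₂, so the sum is O.
10P = O, so the order is 10.

10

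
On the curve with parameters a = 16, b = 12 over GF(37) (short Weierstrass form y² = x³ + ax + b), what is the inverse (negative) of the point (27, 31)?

-(27, 31) = (27, -31 mod 37) = (27, 6).

(27, 6)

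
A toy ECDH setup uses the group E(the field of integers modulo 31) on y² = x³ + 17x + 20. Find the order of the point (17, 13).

6

2P: tangent at (17, 13): λ = (3·17² + 17)/(2·13) ≡ 16/26. 26⁻¹ ≡ 6 (mod 31), so λ ≡ 16·6 ≡ 3.
  x = λ² - 17 - 17 = 9 - 34 ≡ 6; y = λ·(17 - 6) - 13 ≡ 20. → (6, 20)
3P: (6, 20) + (17, 13). λ = (13 - 20)/(17 - 6) ≡ 24/11 mod 31. 11⁻¹ ≡ 17 (mod 31) since 11·17 = 187 ≡ 1, so λ ≡ 5.
  x = λ² - 6 - 17 = 25 - 23 ≡ 2; y = λ·(6 - 2) - 20 ≡ 0. → (2, 0)
4P: (2, 0) + (17, 13). λ = (13 - 0)/(17 - 2) ≡ 13/15 mod 31. 15⁻¹ ≡ 29 (mod 31) since 15·29 = 435 ≡ 1, so λ ≡ 5.
  x = λ² - 2 - 17 = 25 - 19 ≡ 6; y = λ·(2 - 6) - 0 ≡ 11. → (6, 11)
5P: (6, 11) + (17, 13). λ = (13 - 11)/(17 - 6) ≡ 2/11 mod 31. 11⁻¹ ≡ 17 (mod 31), so λ ≡ 3.
  x = λ² - 6 - 17 = 9 - 23 ≡ 17; y = λ·(6 - 17) - 11 ≡ 18. → (17, 18)
6P: (17, 18) + (17, 13): same x and y₁ ≡ -y₂, so the sum is the point at infinity.
6P = the point at infinity, so the order is 6.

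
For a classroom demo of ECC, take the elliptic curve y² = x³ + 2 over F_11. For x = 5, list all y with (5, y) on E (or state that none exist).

x³ + 0x + 2 = 127 ≡ 6 (mod 11).
6 is a non-residue mod 11; no y exists.

none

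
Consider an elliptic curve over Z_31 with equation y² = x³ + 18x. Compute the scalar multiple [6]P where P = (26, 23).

Double-and-add on 6 = (110)₂. Start with P = (26, 23) for the leading 1-bit.
double: tangent at (26, 23): λ = (3·26² + 18)/(2·23) ≡ 0/15. 15⁻¹ ≡ 29 (mod 31), so λ ≡ 0·29 ≡ 0.
  x = λ² - 26 - 26 = 0 - 52 ≡ 10; y = λ·(26 - 10) - 23 ≡ 8. → (10, 8)
add P: (10, 8) + (26, 23). λ = (23 - 8)/(26 - 10) ≡ 15/16 mod 31. 16⁻¹ ≡ 2 (mod 31) since 16·2 = 32 ≡ 1, so λ ≡ 30.
  x = λ² - 10 - 26 = 900 - 36 ≡ 27; y = λ·(10 - 27) - 8 ≡ 9. → (27, 9)
double: tangent at (27, 9): λ = (3·27² + 18)/(2·9) ≡ 4/18. 18⁻¹ ≡ 19 (mod 31) since 18·19 = 342 ≡ 1, so λ ≡ 4·19 ≡ 14.
  x = λ² - 27 - 27 = 196 - 54 ≡ 18; y = λ·(27 - 18) - 9 ≡ 24. → (18, 24)

(18, 24)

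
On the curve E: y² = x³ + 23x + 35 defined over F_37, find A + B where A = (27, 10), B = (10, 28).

(33, 29)

(27, 10) + (10, 28). λ = (28 - 10)/(10 - 27) ≡ 18/20 mod 37. 20⁻¹ ≡ 13 (mod 37), so λ ≡ 12.
  x = λ² - 27 - 10 = 144 - 37 ≡ 33; y = λ·(27 - 33) - 10 ≡ 29. → (33, 29)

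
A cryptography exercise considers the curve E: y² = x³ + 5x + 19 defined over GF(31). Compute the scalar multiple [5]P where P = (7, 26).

(23, 26)

Repeated addition: build up to 5P.
2P: tangent at (7, 26): λ = (3·7² + 5)/(2·26) ≡ 28/21. 21⁻¹ ≡ 3 (mod 31), so λ ≡ 28·3 ≡ 22.
  x = λ² - 7 - 7 = 484 - 14 ≡ 5; y = λ·(7 - 5) - 26 ≡ 18. → (5, 18)
3P: (5, 18) + (7, 26). λ = (26 - 18)/(7 - 5) ≡ 8/2 mod 31. 2⁻¹ ≡ 16 (mod 31), so λ ≡ 4.
  x = λ² - 5 - 7 = 16 - 12 ≡ 4; y = λ·(5 - 4) - 18 ≡ 17. → (4, 17)
4P: (4, 17) + (7, 26). λ = (26 - 17)/(7 - 4) ≡ 9/3 mod 31. 3⁻¹ ≡ 21 (mod 31), so λ ≡ 3.
  x = λ² - 4 - 7 = 9 - 11 ≡ 29; y = λ·(4 - 29) - 17 ≡ 1. → (29, 1)
5P: (29, 1) + (7, 26). λ = (26 - 1)/(7 - 29) ≡ 25/9 mod 31. 9⁻¹ ≡ 7 (mod 31), so λ ≡ 20.
  x = λ² - 29 - 7 = 400 - 36 ≡ 23; y = λ·(29 - 23) - 1 ≡ 26. → (23, 26)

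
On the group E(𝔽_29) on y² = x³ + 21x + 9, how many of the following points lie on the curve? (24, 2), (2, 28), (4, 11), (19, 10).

(24, 2): 2² ≡ 4, rhs ≡ 11 → off.
(2, 28): 28² ≡ 1, rhs ≡ 1 → on.
(4, 11): 11² ≡ 5, rhs ≡ 12 → off.
(19, 10): 10² ≡ 13, rhs ≡ 17 → off.

1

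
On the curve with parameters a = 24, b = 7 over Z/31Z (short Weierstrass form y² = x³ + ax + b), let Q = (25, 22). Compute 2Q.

tangent at (25, 22): λ = (3·25² + 24)/(2·22) ≡ 8/13. 13⁻¹ ≡ 12 (mod 31), so λ ≡ 8·12 ≡ 3.
  x = λ² - 25 - 25 = 9 - 50 ≡ 21; y = λ·(25 - 21) - 22 ≡ 21. → (21, 21)

(21, 21)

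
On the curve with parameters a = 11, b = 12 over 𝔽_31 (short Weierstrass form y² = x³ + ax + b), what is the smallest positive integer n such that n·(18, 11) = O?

12

2P: tangent at (18, 11): λ = (3·18² + 11)/(2·11) ≡ 22/22. 22⁻¹ ≡ 24 (mod 31) since 22·24 = 528 ≡ 1, so λ ≡ 22·24 ≡ 1.
  x = λ² - 18 - 18 = 1 - 36 ≡ 27; y = λ·(18 - 27) - 11 ≡ 11. → (27, 11)
3P: (27, 11) + (18, 11). λ = (11 - 11)/(18 - 27) ≡ 0/22 mod 31. 22⁻¹ ≡ 24 (mod 31), so λ ≡ 0.
  x = λ² - 27 - 18 = 0 - 45 ≡ 17; y = λ·(27 - 17) - 11 ≡ 20. → (17, 20)
4P: (17, 20) + (18, 11). λ = (11 - 20)/(18 - 17) ≡ 22/1 mod 31. 1⁻¹ ≡ 1 (mod 31), so λ ≡ 22.
  x = λ² - 17 - 18 = 484 - 35 ≡ 15; y = λ·(17 - 15) - 20 ≡ 24. → (15, 24)
5P: (15, 24) + (18, 11). λ = (11 - 24)/(18 - 15) ≡ 18/3 mod 31. 3⁻¹ ≡ 21 (mod 31), so λ ≡ 6.
  x = λ² - 15 - 18 = 36 - 33 ≡ 3; y = λ·(15 - 3) - 24 ≡ 17. → (3, 17)
6P: (3, 17) + (18, 11). λ = (11 - 17)/(18 - 3) ≡ 25/15 mod 31. 15⁻¹ ≡ 29 (mod 31), so λ ≡ 12.
  x = λ² - 3 - 18 = 144 - 21 ≡ 30; y = λ·(3 - 30) - 17 ≡ 0. → (30, 0)
7P: (30, 0) + (18, 11). λ = (11 - 0)/(18 - 30) ≡ 11/19 mod 31. 19⁻¹ ≡ 18 (mod 31) since 19·18 = 342 ≡ 1, so λ ≡ 12.
  x = λ² - 30 - 18 = 144 - 48 ≡ 3; y = λ·(30 - 3) - 0 ≡ 14. → (3, 14)
8P: (3, 14) + (18, 11). λ = (11 - 14)/(18 - 3) ≡ 28/15 mod 31. 15⁻¹ ≡ 29 (mod 31) since 15·29 = 435 ≡ 1, so λ ≡ 6.
  x = λ² - 3 - 18 = 36 - 21 ≡ 15; y = λ·(3 - 15) - 14 ≡ 7. → (15, 7)
9P: (15, 7) + (18, 11). λ = (11 - 7)/(18 - 15) ≡ 4/3 mod 31. 3⁻¹ ≡ 21 (mod 31) since 3·21 = 63 ≡ 1, so λ ≡ 22.
  x = λ² - 15 - 18 = 484 - 33 ≡ 17; y = λ·(15 - 17) - 7 ≡ 11. → (17, 11)
10P: (17, 11) + (18, 11). λ = (11 - 11)/(18 - 17) ≡ 0/1 mod 31. 1⁻¹ ≡ 1 (mod 31), so λ ≡ 0.
  x = λ² - 17 - 18 = 0 - 35 ≡ 27; y = λ·(17 - 27) - 11 ≡ 20. → (27, 20)
11P: (27, 20) + (18, 11). λ = (11 - 20)/(18 - 27) ≡ 22/22 mod 31. 22⁻¹ ≡ 24 (mod 31), so λ ≡ 1.
  x = λ² - 27 - 18 = 1 - 45 ≡ 18; y = λ·(27 - 18) - 20 ≡ 20. → (18, 20)
12P: (18, 20) + (18, 11): same x and y₁ ≡ -y₂, so the sum is O.
12P = O, so the order is 12.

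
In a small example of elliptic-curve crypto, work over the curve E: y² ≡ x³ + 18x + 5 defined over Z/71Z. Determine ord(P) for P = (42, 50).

4

2P: tangent at (42, 50): λ = (3·42² + 18)/(2·50) ≡ 56/29. 29⁻¹ ≡ 49 (mod 71) since 29·49 = 1421 ≡ 1, so λ ≡ 56·49 ≡ 46.
  x = λ² - 42 - 42 = 2116 - 84 ≡ 44; y = λ·(42 - 44) - 50 ≡ 0. → (44, 0)
3P: (44, 0) + (42, 50). λ = (50 - 0)/(42 - 44) ≡ 50/69 mod 71. 69⁻¹ ≡ 35 (mod 71), so λ ≡ 46.
  x = λ² - 44 - 42 = 2116 - 86 ≡ 42; y = λ·(44 - 42) - 0 ≡ 21. → (42, 21)
4P: (42, 21) + (42, 50): same x and y₁ ≡ -y₂, so the sum is O.
4P = O, so the order is 4.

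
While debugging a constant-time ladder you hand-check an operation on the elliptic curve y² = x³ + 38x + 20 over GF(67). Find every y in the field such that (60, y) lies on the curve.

x³ + 38x + 20 = 218300 ≡ 14 (mod 67).
Square roots of 14 mod 67: 9 and 58 (since 9² = 81 ≡ 14).

9, 58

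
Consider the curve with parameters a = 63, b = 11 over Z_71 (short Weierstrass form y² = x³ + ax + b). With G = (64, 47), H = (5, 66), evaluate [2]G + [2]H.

(64, 47)

First 2G:
Repeated addition: build up to 2G.
2G: tangent at (64, 47): λ = (3·64² + 63)/(2·47) ≡ 68/23. 23⁻¹ ≡ 34 (mod 71), so λ ≡ 68·34 ≡ 40.
  x = λ² - 64 - 64 = 1600 - 128 ≡ 52; y = λ·(64 - 52) - 47 ≡ 7. → (52, 7)
2G = (52, 7).
Next 2H:
Repeated addition: build up to 2H.
2H: tangent at (5, 66): λ = (3·5² + 63)/(2·66) ≡ 67/61. 61⁻¹ ≡ 7 (mod 71), so λ ≡ 67·7 ≡ 43.
  x = λ² - 5 - 5 = 1849 - 10 ≡ 64; y = λ·(5 - 64) - 66 ≡ 24. → (64, 24)
2H = (64, 24).
Finally 2G + 2H:
(52, 7) + (64, 24). λ = (24 - 7)/(64 - 52) ≡ 17/12 mod 71. 12⁻¹ ≡ 6 (mod 71), so λ ≡ 31.
  x = λ² - 52 - 64 = 961 - 116 ≡ 64; y = λ·(52 - 64) - 7 ≡ 47. → (64, 47)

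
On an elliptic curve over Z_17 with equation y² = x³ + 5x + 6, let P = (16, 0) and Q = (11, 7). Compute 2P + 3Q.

First 2P:
Repeated addition: build up to 2P.
2P: (16, 0) + (16, 0): same x and y₁ ≡ -y₂, so the sum is ∞.
2P = ∞.
Next 3Q:
Repeated addition: build up to 3Q.
2Q: tangent at (11, 7): λ = (3·11² + 5)/(2·7) ≡ 11/14. 14⁻¹ ≡ 11 (mod 17), so λ ≡ 11·11 ≡ 2.
  x = λ² - 11 - 11 = 4 - 22 ≡ 16; y = λ·(11 - 16) - 7 ≡ 0. → (16, 0)
3Q: (16, 0) + (11, 7). λ = (7 - 0)/(11 - 16) ≡ 7/12 mod 17. 12⁻¹ ≡ 10 (mod 17) since 12·10 = 120 ≡ 1, so λ ≡ 2.
  x = λ² - 16 - 11 = 4 - 27 ≡ 11; y = λ·(16 - 11) - 0 ≡ 10. → (11, 10)
3Q = (11, 10).
Finally 2P + 3Q:
∞ + (11, 10) = (11, 10) (identity).

(11, 10)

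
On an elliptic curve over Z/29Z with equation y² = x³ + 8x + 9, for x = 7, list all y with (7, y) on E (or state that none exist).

x³ + 8x + 9 = 408 ≡ 2 (mod 29).
2 is a non-residue mod 29; no y exists.

none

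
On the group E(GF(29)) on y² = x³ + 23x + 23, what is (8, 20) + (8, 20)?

tangent at (8, 20): λ = (3·8² + 23)/(2·20) ≡ 12/11. 11⁻¹ ≡ 8 (mod 29) since 11·8 = 88 ≡ 1, so λ ≡ 12·8 ≡ 9.
  x = λ² - 8 - 8 = 81 - 16 ≡ 7; y = λ·(8 - 7) - 20 ≡ 18. → (7, 18)

(7, 18)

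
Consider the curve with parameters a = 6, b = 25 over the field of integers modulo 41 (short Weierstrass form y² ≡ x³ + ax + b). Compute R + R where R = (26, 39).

(5, 4)

tangent at (26, 39): λ = (3·26² + 6)/(2·39) ≡ 25/37. 37⁻¹ ≡ 10 (mod 41), so λ ≡ 25·10 ≡ 4.
  x = λ² - 26 - 26 = 16 - 52 ≡ 5; y = λ·(26 - 5) - 39 ≡ 4. → (5, 4)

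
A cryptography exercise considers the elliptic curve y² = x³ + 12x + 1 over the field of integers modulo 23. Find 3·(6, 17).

(0, 22)

Write Q = (6, 17).
Repeated addition: build up to 3Q.
2Q: tangent at (6, 17): λ = (3·6² + 12)/(2·17) ≡ 5/11. 11⁻¹ ≡ 21 (mod 23) since 11·21 = 231 ≡ 1, so λ ≡ 5·21 ≡ 13.
  x = λ² - 6 - 6 = 169 - 12 ≡ 19; y = λ·(6 - 19) - 17 ≡ 21. → (19, 21)
3Q: (19, 21) + (6, 17). λ = (17 - 21)/(6 - 19) ≡ 19/10 mod 23. 10⁻¹ ≡ 7 (mod 23) since 10·7 = 70 ≡ 1, so λ ≡ 18.
  x = λ² - 19 - 6 = 324 - 25 ≡ 0; y = λ·(19 - 0) - 21 ≡ 22. → (0, 22)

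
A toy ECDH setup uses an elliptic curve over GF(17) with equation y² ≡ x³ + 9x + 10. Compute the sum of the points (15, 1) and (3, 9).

(15, 1) + (3, 9). λ = (9 - 1)/(3 - 15) ≡ 8/5 mod 17. 5⁻¹ ≡ 7 (mod 17), so λ ≡ 5.
  x = λ² - 15 - 3 = 25 - 18 ≡ 7; y = λ·(15 - 7) - 1 ≡ 5. → (7, 5)

(7, 5)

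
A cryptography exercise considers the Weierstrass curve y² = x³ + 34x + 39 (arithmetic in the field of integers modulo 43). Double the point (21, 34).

(41, 7)

tangent at (21, 34): λ = (3·21² + 34)/(2·34) ≡ 24/25. 25⁻¹ ≡ 31 (mod 43), so λ ≡ 24·31 ≡ 13.
  x = λ² - 21 - 21 = 169 - 42 ≡ 41; y = λ·(21 - 41) - 34 ≡ 7. → (41, 7)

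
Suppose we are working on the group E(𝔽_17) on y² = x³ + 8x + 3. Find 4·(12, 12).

Write Q = (12, 12).
Double-and-add on 4 = (100)₂. Start with Q = (12, 12) for the leading 1-bit.
double: tangent at (12, 12): λ = (3·12² + 8)/(2·12) ≡ 15/7. 7⁻¹ ≡ 5 (mod 17), so λ ≡ 15·5 ≡ 7.
  x = λ² - 12 - 12 = 49 - 24 ≡ 8; y = λ·(12 - 8) - 12 ≡ 16. → (8, 16)
double: tangent at (8, 16): λ = (3·8² + 8)/(2·16) ≡ 13/15. 15⁻¹ ≡ 8 (mod 17) since 15·8 = 120 ≡ 1, so λ ≡ 13·8 ≡ 2.
  x = λ² - 8 - 8 = 4 - 16 ≡ 5; y = λ·(8 - 5) - 16 ≡ 7. → (5, 7)

(5, 7)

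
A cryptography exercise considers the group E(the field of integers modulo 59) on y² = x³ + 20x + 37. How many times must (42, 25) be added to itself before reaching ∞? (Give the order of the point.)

2P: tangent at (42, 25): λ = (3·42² + 20)/(2·25) ≡ 2/50. 50⁻¹ ≡ 13 (mod 59), so λ ≡ 2·13 ≡ 26.
  x = λ² - 42 - 42 = 676 - 84 ≡ 2; y = λ·(42 - 2) - 25 ≡ 12. → (2, 12)
3P: (2, 12) + (42, 25). λ = (25 - 12)/(42 - 2) ≡ 13/40 mod 59. 40⁻¹ ≡ 31 (mod 59), so λ ≡ 49.
  x = λ² - 2 - 42 = 2401 - 44 ≡ 56; y = λ·(2 - 56) - 12 ≡ 56. → (56, 56)
4P: (56, 56) + (42, 25). λ = (25 - 56)/(42 - 56) ≡ 28/45 mod 59. 45⁻¹ ≡ 21 (mod 59), so λ ≡ 57.
  x = λ² - 56 - 42 = 3249 - 98 ≡ 24; y = λ·(56 - 24) - 56 ≡ 57. → (24, 57)
5P: (24, 57) + (42, 25). λ = (25 - 57)/(42 - 24) ≡ 27/18 mod 59. 18⁻¹ ≡ 23 (mod 59) since 18·23 = 414 ≡ 1, so λ ≡ 31.
  x = λ² - 24 - 42 = 961 - 66 ≡ 10; y = λ·(24 - 10) - 57 ≡ 23. → (10, 23)
6P: (10, 23) + (42, 25). λ = (25 - 23)/(42 - 10) ≡ 2/32 mod 59. 32⁻¹ ≡ 24 (mod 59), so λ ≡ 48.
  x = λ² - 10 - 42 = 2304 - 52 ≡ 10; y = λ·(10 - 10) - 23 ≡ 36. → (10, 36)
7P: (10, 36) + (42, 25). λ = (25 - 36)/(42 - 10) ≡ 48/32 mod 59. 32⁻¹ ≡ 24 (mod 59), so λ ≡ 31.
  x = λ² - 10 - 42 = 961 - 52 ≡ 24; y = λ·(10 - 24) - 36 ≡ 2. → (24, 2)
8P: (24, 2) + (42, 25). λ = (25 - 2)/(42 - 24) ≡ 23/18 mod 59. 18⁻¹ ≡ 23 (mod 59), so λ ≡ 57.
  x = λ² - 24 - 42 = 3249 - 66 ≡ 56; y = λ·(24 - 56) - 2 ≡ 3. → (56, 3)
9P: (56, 3) + (42, 25). λ = (25 - 3)/(42 - 56) ≡ 22/45 mod 59. 45⁻¹ ≡ 21 (mod 59) since 45·21 = 945 ≡ 1, so λ ≡ 49.
  x = λ² - 56 - 42 = 2401 - 98 ≡ 2; y = λ·(56 - 2) - 3 ≡ 47. → (2, 47)
10P: (2, 47) + (42, 25). λ = (25 - 47)/(42 - 2) ≡ 37/40 mod 59. 40⁻¹ ≡ 31 (mod 59), so λ ≡ 26.
  x = λ² - 2 - 42 = 676 - 44 ≡ 42; y = λ·(2 - 42) - 47 ≡ 34. → (42, 34)
11P: (42, 34) + (42, 25): same x and y₁ ≡ -y₂, so the sum is ∞.
11P = ∞, so the order is 11.

11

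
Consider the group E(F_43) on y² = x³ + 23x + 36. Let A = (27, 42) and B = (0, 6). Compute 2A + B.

First 2A:
Repeated addition: build up to 2A.
2A: tangent at (27, 42): λ = (3·27² + 23)/(2·42) ≡ 17/41. 41⁻¹ ≡ 21 (mod 43), so λ ≡ 17·21 ≡ 13.
  x = λ² - 27 - 27 = 169 - 54 ≡ 29; y = λ·(27 - 29) - 42 ≡ 18. → (29, 18)
2A = (29, 18).
Finally 2A + B:
(29, 18) + (0, 6). λ = (6 - 18)/(0 - 29) ≡ 31/14 mod 43. 14⁻¹ ≡ 40 (mod 43) since 14·40 = 560 ≡ 1, so λ ≡ 36.
  x = λ² - 29 - 0 = 1296 - 29 ≡ 20; y = λ·(29 - 20) - 18 ≡ 5. → (20, 5)

(20, 5)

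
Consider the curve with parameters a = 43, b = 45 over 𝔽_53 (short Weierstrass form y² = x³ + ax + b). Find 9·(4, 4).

Write Q = (4, 4).
Repeated addition: build up to 9Q.
2Q: tangent at (4, 4): λ = (3·4² + 43)/(2·4) ≡ 38/8. 8⁻¹ ≡ 20 (mod 53), so λ ≡ 38·20 ≡ 18.
  x = λ² - 4 - 4 = 324 - 8 ≡ 51; y = λ·(4 - 51) - 4 ≡ 51. → (51, 51)
3Q: (51, 51) + (4, 4). λ = (4 - 51)/(4 - 51) ≡ 6/6 mod 53. 6⁻¹ ≡ 9 (mod 53), so λ ≡ 1.
  x = λ² - 51 - 4 = 1 - 55 ≡ 52; y = λ·(51 - 52) - 51 ≡ 1. → (52, 1)
4Q: (52, 1) + (4, 4). λ = (4 - 1)/(4 - 52) ≡ 3/5 mod 53. 5⁻¹ ≡ 32 (mod 53), so λ ≡ 43.
  x = λ² - 52 - 4 = 1849 - 56 ≡ 44; y = λ·(52 - 44) - 1 ≡ 25. → (44, 25)
5Q: (44, 25) + (4, 4). λ = (4 - 25)/(4 - 44) ≡ 32/13 mod 53. 13⁻¹ ≡ 49 (mod 53), so λ ≡ 31.
  x = λ² - 44 - 4 = 961 - 48 ≡ 12; y = λ·(44 - 12) - 25 ≡ 13. → (12, 13)
6Q: (12, 13) + (4, 4). λ = (4 - 13)/(4 - 12) ≡ 44/45 mod 53. 45⁻¹ ≡ 33 (mod 53), so λ ≡ 21.
  x = λ² - 12 - 4 = 441 - 16 ≡ 1; y = λ·(12 - 1) - 13 ≡ 6. → (1, 6)
7Q: (1, 6) + (4, 4). λ = (4 - 6)/(4 - 1) ≡ 51/3 mod 53. 3⁻¹ ≡ 18 (mod 53), so λ ≡ 17.
  x = λ² - 1 - 4 = 289 - 5 ≡ 19; y = λ·(1 - 19) - 6 ≡ 6. → (19, 6)
8Q: (19, 6) + (4, 4). λ = (4 - 6)/(4 - 19) ≡ 51/38 mod 53. 38⁻¹ ≡ 7 (mod 53), so λ ≡ 39.
  x = λ² - 19 - 4 = 1521 - 23 ≡ 14; y = λ·(19 - 14) - 6 ≡ 30. → (14, 30)
9Q: (14, 30) + (4, 4). λ = (4 - 30)/(4 - 14) ≡ 27/43 mod 53. 43⁻¹ ≡ 37 (mod 53) since 43·37 = 1591 ≡ 1, so λ ≡ 45.
  x = λ² - 14 - 4 = 2025 - 18 ≡ 46; y = λ·(14 - 46) - 30 ≡ 14. → (46, 14)

(46, 14)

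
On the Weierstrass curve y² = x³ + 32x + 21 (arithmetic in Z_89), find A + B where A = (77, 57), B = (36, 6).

(63, 6)

(77, 57) + (36, 6). λ = (6 - 57)/(36 - 77) ≡ 38/48 mod 89. 48⁻¹ ≡ 13 (mod 89), so λ ≡ 49.
  x = λ² - 77 - 36 = 2401 - 113 ≡ 63; y = λ·(77 - 63) - 57 ≡ 6. → (63, 6)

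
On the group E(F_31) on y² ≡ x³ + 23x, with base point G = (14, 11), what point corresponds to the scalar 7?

Repeated addition: build up to 7G.
2G: tangent at (14, 11): λ = (3·14² + 23)/(2·11) ≡ 22/22. 22⁻¹ ≡ 24 (mod 31), so λ ≡ 22·24 ≡ 1.
  x = λ² - 14 - 14 = 1 - 28 ≡ 4; y = λ·(14 - 4) - 11 ≡ 30. → (4, 30)
3G: (4, 30) + (14, 11). λ = (11 - 30)/(14 - 4) ≡ 12/10 mod 31. 10⁻¹ ≡ 28 (mod 31), so λ ≡ 26.
  x = λ² - 4 - 14 = 676 - 18 ≡ 7; y = λ·(4 - 7) - 30 ≡ 16. → (7, 16)
4G: (7, 16) + (14, 11). λ = (11 - 16)/(14 - 7) ≡ 26/7 mod 31. 7⁻¹ ≡ 9 (mod 31), so λ ≡ 17.
  x = λ² - 7 - 14 = 289 - 21 ≡ 20; y = λ·(7 - 20) - 16 ≡ 11. → (20, 11)
5G: (20, 11) + (14, 11). λ = (11 - 11)/(14 - 20) ≡ 0/25 mod 31. 25⁻¹ ≡ 5 (mod 31) since 25·5 = 125 ≡ 1, so λ ≡ 0.
  x = λ² - 20 - 14 = 0 - 34 ≡ 28; y = λ·(20 - 28) - 11 ≡ 20. → (28, 20)
6G: (28, 20) + (14, 11). λ = (11 - 20)/(14 - 28) ≡ 22/17 mod 31. 17⁻¹ ≡ 11 (mod 31), so λ ≡ 25.
  x = λ² - 28 - 14 = 625 - 42 ≡ 25; y = λ·(28 - 25) - 20 ≡ 24. → (25, 24)
7G: (25, 24) + (14, 11). λ = (11 - 24)/(14 - 25) ≡ 18/20 mod 31. 20⁻¹ ≡ 14 (mod 31), so λ ≡ 4.
  x = λ² - 25 - 14 = 16 - 39 ≡ 8; y = λ·(25 - 8) - 24 ≡ 13. → (8, 13)

(8, 13)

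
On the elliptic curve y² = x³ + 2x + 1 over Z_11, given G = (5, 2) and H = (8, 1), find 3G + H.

(1, 2)

First 3G:
Repeated addition: build up to 3G.
2G: tangent at (5, 2): λ = (3·5² + 2)/(2·2) ≡ 0/4. 4⁻¹ ≡ 3 (mod 11) since 4·3 = 12 ≡ 1, so λ ≡ 0·3 ≡ 0.
  x = λ² - 5 - 5 = 0 - 10 ≡ 1; y = λ·(5 - 1) - 2 ≡ 9. → (1, 9)
3G: (1, 9) + (5, 2). λ = (2 - 9)/(5 - 1) ≡ 4/4 mod 11. 4⁻¹ ≡ 3 (mod 11) since 4·3 = 12 ≡ 1, so λ ≡ 1.
  x = λ² - 1 - 5 = 1 - 6 ≡ 6; y = λ·(1 - 6) - 9 ≡ 8. → (6, 8)
3G = (6, 8).
Finally 3G + H:
(6, 8) + (8, 1). λ = (1 - 8)/(8 - 6) ≡ 4/2 mod 11. 2⁻¹ ≡ 6 (mod 11), so λ ≡ 2.
  x = λ² - 6 - 8 = 4 - 14 ≡ 1; y = λ·(6 - 1) - 8 ≡ 2. → (1, 2)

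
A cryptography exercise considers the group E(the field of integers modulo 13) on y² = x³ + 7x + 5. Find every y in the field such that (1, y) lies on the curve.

x³ + 7x + 5 = 13 ≡ 0 (mod 13).
Only y = 0 satisfies y² ≡ 0.

0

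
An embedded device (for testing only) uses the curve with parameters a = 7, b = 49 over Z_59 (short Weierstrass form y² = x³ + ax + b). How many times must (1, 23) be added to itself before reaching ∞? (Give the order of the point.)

12

2P: tangent at (1, 23): λ = (3·1² + 7)/(2·23) ≡ 10/46. 46⁻¹ ≡ 9 (mod 59), so λ ≡ 10·9 ≡ 31.
  x = λ² - 1 - 1 = 961 - 2 ≡ 15; y = λ·(1 - 15) - 23 ≡ 15. → (15, 15)
3P: (15, 15) + (1, 23). λ = (23 - 15)/(1 - 15) ≡ 8/45 mod 59. 45⁻¹ ≡ 21 (mod 59) since 45·21 = 945 ≡ 1, so λ ≡ 50.
  x = λ² - 15 - 1 = 2500 - 16 ≡ 6; y = λ·(15 - 6) - 15 ≡ 22. → (6, 22)
4P: (6, 22) + (1, 23). λ = (23 - 22)/(1 - 6) ≡ 1/54 mod 59. 54⁻¹ ≡ 47 (mod 59) since 54·47 = 2538 ≡ 1, so λ ≡ 47.
  x = λ² - 6 - 1 = 2209 - 7 ≡ 19; y = λ·(6 - 19) - 22 ≡ 16. → (19, 16)
5P: (19, 16) + (1, 23). λ = (23 - 16)/(1 - 19) ≡ 7/41 mod 59. 41⁻¹ ≡ 36 (mod 59), so λ ≡ 16.
  x = λ² - 19 - 1 = 256 - 20 ≡ 0; y = λ·(19 - 0) - 16 ≡ 52. → (0, 52)
6P: (0, 52) + (1, 23). λ = (23 - 52)/(1 - 0) ≡ 30/1 mod 59. 1⁻¹ ≡ 1 (mod 59) since 1·1 = 1 ≡ 1, so λ ≡ 30.
  x = λ² - 0 - 1 = 900 - 1 ≡ 14; y = λ·(0 - 14) - 52 ≡ 0. → (14, 0)
7P: (14, 0) + (1, 23). λ = (23 - 0)/(1 - 14) ≡ 23/46 mod 59. 46⁻¹ ≡ 9 (mod 59), so λ ≡ 30.
  x = λ² - 14 - 1 = 900 - 15 ≡ 0; y = λ·(14 - 0) - 0 ≡ 7. → (0, 7)
8P: (0, 7) + (1, 23). λ = (23 - 7)/(1 - 0) ≡ 16/1 mod 59. 1⁻¹ ≡ 1 (mod 59), so λ ≡ 16.
  x = λ² - 0 - 1 = 256 - 1 ≡ 19; y = λ·(0 - 19) - 7 ≡ 43. → (19, 43)
9P: (19, 43) + (1, 23). λ = (23 - 43)/(1 - 19) ≡ 39/41 mod 59. 41⁻¹ ≡ 36 (mod 59), so λ ≡ 47.
  x = λ² - 19 - 1 = 2209 - 20 ≡ 6; y = λ·(19 - 6) - 43 ≡ 37. → (6, 37)
10P: (6, 37) + (1, 23). λ = (23 - 37)/(1 - 6) ≡ 45/54 mod 59. 54⁻¹ ≡ 47 (mod 59), so λ ≡ 50.
  x = λ² - 6 - 1 = 2500 - 7 ≡ 15; y = λ·(6 - 15) - 37 ≡ 44. → (15, 44)
11P: (15, 44) + (1, 23). λ = (23 - 44)/(1 - 15) ≡ 38/45 mod 59. 45⁻¹ ≡ 21 (mod 59) since 45·21 = 945 ≡ 1, so λ ≡ 31.
  x = λ² - 15 - 1 = 961 - 16 ≡ 1; y = λ·(15 - 1) - 44 ≡ 36. → (1, 36)
12P: (1, 36) + (1, 23): same x and y₁ ≡ -y₂, so the sum is ∞.
12P = ∞, so the order is 12.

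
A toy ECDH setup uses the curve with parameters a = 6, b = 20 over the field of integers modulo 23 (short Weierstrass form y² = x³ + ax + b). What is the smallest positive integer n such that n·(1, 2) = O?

2P: tangent at (1, 2): λ = (3·1² + 6)/(2·2) ≡ 9/4. 4⁻¹ ≡ 6 (mod 23) since 4·6 = 24 ≡ 1, so λ ≡ 9·6 ≡ 8.
  x = λ² - 1 - 1 = 64 - 2 ≡ 16; y = λ·(1 - 16) - 2 ≡ 16. → (16, 16)
3P: (16, 16) + (1, 2). λ = (2 - 16)/(1 - 16) ≡ 9/8 mod 23. 8⁻¹ ≡ 3 (mod 23), so λ ≡ 4.
  x = λ² - 16 - 1 = 16 - 17 ≡ 22; y = λ·(16 - 22) - 16 ≡ 6. → (22, 6)
4P: (22, 6) + (1, 2). λ = (2 - 6)/(1 - 22) ≡ 19/2 mod 23. 2⁻¹ ≡ 12 (mod 23) since 2·12 = 24 ≡ 1, so λ ≡ 21.
  x = λ² - 22 - 1 = 441 - 23 ≡ 4; y = λ·(22 - 4) - 6 ≡ 4. → (4, 4)
5P: (4, 4) + (1, 2). λ = (2 - 4)/(1 - 4) ≡ 21/20 mod 23. 20⁻¹ ≡ 15 (mod 23) since 20·15 = 300 ≡ 1, so λ ≡ 16.
  x = λ² - 4 - 1 = 256 - 5 ≡ 21; y = λ·(4 - 21) - 4 ≡ 0. → (21, 0)
6P: (21, 0) + (1, 2). λ = (2 - 0)/(1 - 21) ≡ 2/3 mod 23. 3⁻¹ ≡ 8 (mod 23), so λ ≡ 16.
  x = λ² - 21 - 1 = 256 - 22 ≡ 4; y = λ·(21 - 4) - 0 ≡ 19. → (4, 19)
7P: (4, 19) + (1, 2). λ = (2 - 19)/(1 - 4) ≡ 6/20 mod 23. 20⁻¹ ≡ 15 (mod 23) since 20·15 = 300 ≡ 1, so λ ≡ 21.
  x = λ² - 4 - 1 = 441 - 5 ≡ 22; y = λ·(4 - 22) - 19 ≡ 17. → (22, 17)
8P: (22, 17) + (1, 2). λ = (2 - 17)/(1 - 22) ≡ 8/2 mod 23. 2⁻¹ ≡ 12 (mod 23), so λ ≡ 4.
  x = λ² - 22 - 1 = 16 - 23 ≡ 16; y = λ·(22 - 16) - 17 ≡ 7. → (16, 7)
9P: (16, 7) + (1, 2). λ = (2 - 7)/(1 - 16) ≡ 18/8 mod 23. 8⁻¹ ≡ 3 (mod 23) since 8·3 = 24 ≡ 1, so λ ≡ 8.
  x = λ² - 16 - 1 = 64 - 17 ≡ 1; y = λ·(16 - 1) - 7 ≡ 21. → (1, 21)
10P: (1, 21) + (1, 2): same x and y₁ ≡ -y₂, so the sum is O.
10P = O, so the order is 10.

10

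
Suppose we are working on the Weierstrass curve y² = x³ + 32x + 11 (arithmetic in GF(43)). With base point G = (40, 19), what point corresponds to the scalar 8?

Repeated addition: build up to 8G.
2G: tangent at (40, 19): λ = (3·40² + 32)/(2·19) ≡ 16/38. 38⁻¹ ≡ 17 (mod 43), so λ ≡ 16·17 ≡ 14.
  x = λ² - 40 - 40 = 196 - 80 ≡ 30; y = λ·(40 - 30) - 19 ≡ 35. → (30, 35)
3G: (30, 35) + (40, 19). λ = (19 - 35)/(40 - 30) ≡ 27/10 mod 43. 10⁻¹ ≡ 13 (mod 43) since 10·13 = 130 ≡ 1, so λ ≡ 7.
  x = λ² - 30 - 40 = 49 - 70 ≡ 22; y = λ·(30 - 22) - 35 ≡ 21. → (22, 21)
4G: (22, 21) + (40, 19). λ = (19 - 21)/(40 - 22) ≡ 41/18 mod 43. 18⁻¹ ≡ 12 (mod 43), so λ ≡ 19.
  x = λ² - 22 - 40 = 361 - 62 ≡ 41; y = λ·(22 - 41) - 21 ≡ 5. → (41, 5)
5G: (41, 5) + (40, 19). λ = (19 - 5)/(40 - 41) ≡ 14/42 mod 43. 42⁻¹ ≡ 42 (mod 43) since 42·42 = 1764 ≡ 1, so λ ≡ 29.
  x = λ² - 41 - 40 = 841 - 81 ≡ 29; y = λ·(41 - 29) - 5 ≡ 42. → (29, 42)
6G: (29, 42) + (40, 19). λ = (19 - 42)/(40 - 29) ≡ 20/11 mod 43. 11⁻¹ ≡ 4 (mod 43), so λ ≡ 37.
  x = λ² - 29 - 40 = 1369 - 69 ≡ 10; y = λ·(29 - 10) - 42 ≡ 16. → (10, 16)
7G: (10, 16) + (40, 19). λ = (19 - 16)/(40 - 10) ≡ 3/30 mod 43. 30⁻¹ ≡ 33 (mod 43), so λ ≡ 13.
  x = λ² - 10 - 40 = 169 - 50 ≡ 33; y = λ·(10 - 33) - 16 ≡ 29. → (33, 29)
8G: (33, 29) + (40, 19). λ = (19 - 29)/(40 - 33) ≡ 33/7 mod 43. 7⁻¹ ≡ 37 (mod 43), so λ ≡ 17.
  x = λ² - 33 - 40 = 289 - 73 ≡ 1; y = λ·(33 - 1) - 29 ≡ 42. → (1, 42)

(1, 42)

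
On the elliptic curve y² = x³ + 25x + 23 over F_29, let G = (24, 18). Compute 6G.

Repeated addition: build up to 6G.
2G: tangent at (24, 18): λ = (3·24² + 25)/(2·18) ≡ 13/7. 7⁻¹ ≡ 25 (mod 29), so λ ≡ 13·25 ≡ 6.
  x = λ² - 24 - 24 = 36 - 48 ≡ 17; y = λ·(24 - 17) - 18 ≡ 24. → (17, 24)
3G: (17, 24) + (24, 18). λ = (18 - 24)/(24 - 17) ≡ 23/7 mod 29. 7⁻¹ ≡ 25 (mod 29), so λ ≡ 24.
  x = λ² - 17 - 24 = 576 - 41 ≡ 13; y = λ·(17 - 13) - 24 ≡ 14. → (13, 14)
4G: (13, 14) + (24, 18). λ = (18 - 14)/(24 - 13) ≡ 4/11 mod 29. 11⁻¹ ≡ 8 (mod 29), so λ ≡ 3.
  x = λ² - 13 - 24 = 9 - 37 ≡ 1; y = λ·(13 - 1) - 14 ≡ 22. → (1, 22)
5G: (1, 22) + (24, 18). λ = (18 - 22)/(24 - 1) ≡ 25/23 mod 29. 23⁻¹ ≡ 24 (mod 29) since 23·24 = 552 ≡ 1, so λ ≡ 20.
  x = λ² - 1 - 24 = 400 - 25 ≡ 27; y = λ·(1 - 27) - 22 ≡ 9. → (27, 9)
6G: (27, 9) + (24, 18). λ = (18 - 9)/(24 - 27) ≡ 9/26 mod 29. 26⁻¹ ≡ 19 (mod 29) since 26·19 = 494 ≡ 1, so λ ≡ 26.
  x = λ² - 27 - 24 = 676 - 51 ≡ 16; y = λ·(27 - 16) - 9 ≡ 16. → (16, 16)

(16, 16)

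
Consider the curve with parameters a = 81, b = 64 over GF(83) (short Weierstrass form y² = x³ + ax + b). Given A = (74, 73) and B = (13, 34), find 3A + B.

First 3A:
Repeated addition: build up to 3A.
2A: tangent at (74, 73): λ = (3·74² + 81)/(2·73) ≡ 75/63. 63⁻¹ ≡ 29 (mod 83) since 63·29 = 1827 ≡ 1, so λ ≡ 75·29 ≡ 17.
  x = λ² - 74 - 74 = 289 - 148 ≡ 58; y = λ·(74 - 58) - 73 ≡ 33. → (58, 33)
3A: (58, 33) + (74, 73). λ = (73 - 33)/(74 - 58) ≡ 40/16 mod 83. 16⁻¹ ≡ 26 (mod 83), so λ ≡ 44.
  x = λ² - 58 - 74 = 1936 - 132 ≡ 61; y = λ·(58 - 61) - 33 ≡ 1. → (61, 1)
3A = (61, 1).
Finally 3A + B:
(61, 1) + (13, 34). λ = (34 - 1)/(13 - 61) ≡ 33/35 mod 83. 35⁻¹ ≡ 19 (mod 83), so λ ≡ 46.
  x = λ² - 61 - 13 = 2116 - 74 ≡ 50; y = λ·(61 - 50) - 1 ≡ 7. → (50, 7)

(50, 7)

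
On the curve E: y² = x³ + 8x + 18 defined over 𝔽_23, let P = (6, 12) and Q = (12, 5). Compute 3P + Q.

(7, 7)

First 3P:
Repeated addition: build up to 3P.
2P: tangent at (6, 12): λ = (3·6² + 8)/(2·12) ≡ 1/1. 1⁻¹ ≡ 1 (mod 23) since 1·1 = 1 ≡ 1, so λ ≡ 1·1 ≡ 1.
  x = λ² - 6 - 6 = 1 - 12 ≡ 12; y = λ·(6 - 12) - 12 ≡ 5. → (12, 5)
3P: (12, 5) + (6, 12). λ = (12 - 5)/(6 - 12) ≡ 7/17 mod 23. 17⁻¹ ≡ 19 (mod 23), so λ ≡ 18.
  x = λ² - 12 - 6 = 324 - 18 ≡ 7; y = λ·(12 - 7) - 5 ≡ 16. → (7, 16)
3P = (7, 16).
Finally 3P + Q:
(7, 16) + (12, 5). λ = (5 - 16)/(12 - 7) ≡ 12/5 mod 23. 5⁻¹ ≡ 14 (mod 23), so λ ≡ 7.
  x = λ² - 7 - 12 = 49 - 19 ≡ 7; y = λ·(7 - 7) - 16 ≡ 7. → (7, 7)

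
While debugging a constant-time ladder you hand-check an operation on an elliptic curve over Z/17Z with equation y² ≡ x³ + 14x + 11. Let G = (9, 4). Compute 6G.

(9, 13)

Repeated addition: build up to 6G.
2G: tangent at (9, 4): λ = (3·9² + 14)/(2·4) ≡ 2/8. 8⁻¹ ≡ 15 (mod 17), so λ ≡ 2·15 ≡ 13.
  x = λ² - 9 - 9 = 169 - 18 ≡ 15; y = λ·(9 - 15) - 4 ≡ 3. → (15, 3)
3G: (15, 3) + (9, 4). λ = (4 - 3)/(9 - 15) ≡ 1/11 mod 17. 11⁻¹ ≡ 14 (mod 17), so λ ≡ 14.
  x = λ² - 15 - 9 = 196 - 24 ≡ 2; y = λ·(15 - 2) - 3 ≡ 9. → (2, 9)
4G: (2, 9) + (9, 4). λ = (4 - 9)/(9 - 2) ≡ 12/7 mod 17. 7⁻¹ ≡ 5 (mod 17), so λ ≡ 9.
  x = λ² - 2 - 9 = 81 - 11 ≡ 2; y = λ·(2 - 2) - 9 ≡ 8. → (2, 8)
5G: (2, 8) + (9, 4). λ = (4 - 8)/(9 - 2) ≡ 13/7 mod 17. 7⁻¹ ≡ 5 (mod 17) since 7·5 = 35 ≡ 1, so λ ≡ 14.
  x = λ² - 2 - 9 = 196 - 11 ≡ 15; y = λ·(2 - 15) - 8 ≡ 14. → (15, 14)
6G: (15, 14) + (9, 4). λ = (4 - 14)/(9 - 15) ≡ 7/11 mod 17. 11⁻¹ ≡ 14 (mod 17), so λ ≡ 13.
  x = λ² - 15 - 9 = 169 - 24 ≡ 9; y = λ·(15 - 9) - 14 ≡ 13. → (9, 13)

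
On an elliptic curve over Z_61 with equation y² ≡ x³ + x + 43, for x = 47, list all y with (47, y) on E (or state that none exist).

none

x³ + 1x + 43 = 103913 ≡ 30 (mod 61).
30 is a non-residue mod 61; no y exists.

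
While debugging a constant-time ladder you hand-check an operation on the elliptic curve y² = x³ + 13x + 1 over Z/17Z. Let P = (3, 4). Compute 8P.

(11, 8)

Double-and-add on 8 = (1000)₂. Start with P = (3, 4) for the leading 1-bit.
double: tangent at (3, 4): λ = (3·3² + 13)/(2·4) ≡ 6/8. 8⁻¹ ≡ 15 (mod 17), so λ ≡ 6·15 ≡ 5.
  x = λ² - 3 - 3 = 25 - 6 ≡ 2; y = λ·(3 - 2) - 4 ≡ 1. → (2, 1)
double: tangent at (2, 1): λ = (3·2² + 13)/(2·1) ≡ 8/2. 2⁻¹ ≡ 9 (mod 17), so λ ≡ 8·9 ≡ 4.
  x = λ² - 2 - 2 = 16 - 4 ≡ 12; y = λ·(2 - 12) - 1 ≡ 10. → (12, 10)
double: tangent at (12, 10): λ = (3·12² + 13)/(2·10) ≡ 3/3. 3⁻¹ ≡ 6 (mod 17), so λ ≡ 3·6 ≡ 1.
  x = λ² - 12 - 12 = 1 - 24 ≡ 11; y = λ·(12 - 11) - 10 ≡ 8. → (11, 8)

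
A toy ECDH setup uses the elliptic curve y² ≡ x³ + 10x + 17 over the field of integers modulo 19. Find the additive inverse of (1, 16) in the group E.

-(1, 16) = (1, -16 mod 19) = (1, 3).

(1, 3)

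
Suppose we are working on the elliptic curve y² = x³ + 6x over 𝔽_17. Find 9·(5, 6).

Write P = (5, 6).
Repeated addition: build up to 9P.
2P: tangent at (5, 6): λ = (3·5² + 6)/(2·6) ≡ 13/12. 12⁻¹ ≡ 10 (mod 17), so λ ≡ 13·10 ≡ 11.
  x = λ² - 5 - 5 = 121 - 10 ≡ 9; y = λ·(5 - 9) - 6 ≡ 1. → (9, 1)
3P: (9, 1) + (5, 6). λ = (6 - 1)/(5 - 9) ≡ 5/13 mod 17. 13⁻¹ ≡ 4 (mod 17), so λ ≡ 3.
  x = λ² - 9 - 5 = 9 - 14 ≡ 12; y = λ·(9 - 12) - 1 ≡ 7. → (12, 7)
4P: (12, 7) + (5, 6). λ = (6 - 7)/(5 - 12) ≡ 16/10 mod 17. 10⁻¹ ≡ 12 (mod 17), so λ ≡ 5.
  x = λ² - 12 - 5 = 25 - 17 ≡ 8; y = λ·(12 - 8) - 7 ≡ 13. → (8, 13)
5P: (8, 13) + (5, 6). λ = (6 - 13)/(5 - 8) ≡ 10/14 mod 17. 14⁻¹ ≡ 11 (mod 17), so λ ≡ 8.
  x = λ² - 8 - 5 = 64 - 13 ≡ 0; y = λ·(8 - 0) - 13 ≡ 0. → (0, 0)
6P: (0, 0) + (5, 6). λ = (6 - 0)/(5 - 0) ≡ 6/5 mod 17. 5⁻¹ ≡ 7 (mod 17), so λ ≡ 8.
  x = λ² - 0 - 5 = 64 - 5 ≡ 8; y = λ·(0 - 8) - 0 ≡ 4. → (8, 4)
7P: (8, 4) + (5, 6). λ = (6 - 4)/(5 - 8) ≡ 2/14 mod 17. 14⁻¹ ≡ 11 (mod 17), so λ ≡ 5.
  x = λ² - 8 - 5 = 25 - 13 ≡ 12; y = λ·(8 - 12) - 4 ≡ 10. → (12, 10)
8P: (12, 10) + (5, 6). λ = (6 - 10)/(5 - 12) ≡ 13/10 mod 17. 10⁻¹ ≡ 12 (mod 17), so λ ≡ 3.
  x = λ² - 12 - 5 = 9 - 17 ≡ 9; y = λ·(12 - 9) - 10 ≡ 16. → (9, 16)
9P: (9, 16) + (5, 6). λ = (6 - 16)/(5 - 9) ≡ 7/13 mod 17. 13⁻¹ ≡ 4 (mod 17) since 13·4 = 52 ≡ 1, so λ ≡ 11.
  x = λ² - 9 - 5 = 121 - 14 ≡ 5; y = λ·(9 - 5) - 16 ≡ 11. → (5, 11)

(5, 11)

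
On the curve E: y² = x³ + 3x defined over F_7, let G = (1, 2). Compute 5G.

Repeated addition: build up to 5G.
2G: tangent at (1, 2): λ = (3·1² + 3)/(2·2) ≡ 6/4. 4⁻¹ ≡ 2 (mod 7), so λ ≡ 6·2 ≡ 5.
  x = λ² - 1 - 1 = 25 - 2 ≡ 2; y = λ·(1 - 2) - 2 ≡ 0. → (2, 0)
3G: (2, 0) + (1, 2). λ = (2 - 0)/(1 - 2) ≡ 2/6 mod 7. 6⁻¹ ≡ 6 (mod 7), so λ ≡ 5.
  x = λ² - 2 - 1 = 25 - 3 ≡ 1; y = λ·(2 - 1) - 0 ≡ 5. → (1, 5)
4G: (1, 5) + (1, 2): same x and y₁ ≡ -y₂, so the sum is O.
5G: O + (1, 2) = (1, 2) (identity).

(1, 2)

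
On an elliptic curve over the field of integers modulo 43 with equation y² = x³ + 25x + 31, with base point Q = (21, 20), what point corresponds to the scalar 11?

(41, 39)

Double-and-add on 11 = (1011)₂. Start with Q = (21, 20) for the leading 1-bit.
double: tangent at (21, 20): λ = (3·21² + 25)/(2·20) ≡ 15/40. 40⁻¹ ≡ 14 (mod 43) since 40·14 = 560 ≡ 1, so λ ≡ 15·14 ≡ 38.
  x = λ² - 21 - 21 = 1444 - 42 ≡ 26; y = λ·(21 - 26) - 20 ≡ 5. → (26, 5)
double: tangent at (26, 5): λ = (3·26² + 25)/(2·5) ≡ 32/10. 10⁻¹ ≡ 13 (mod 43), so λ ≡ 32·13 ≡ 29.
  x = λ² - 26 - 26 = 841 - 52 ≡ 15; y = λ·(26 - 15) - 5 ≡ 13. → (15, 13)
add Q: (15, 13) + (21, 20). λ = (20 - 13)/(21 - 15) ≡ 7/6 mod 43. 6⁻¹ ≡ 36 (mod 43) since 6·36 = 216 ≡ 1, so λ ≡ 37.
  x = λ² - 15 - 21 = 1369 - 36 ≡ 0; y = λ·(15 - 0) - 13 ≡ 26. → (0, 26)
double: tangent at (0, 26): λ = (3·0² + 25)/(2·26) ≡ 25/9. 9⁻¹ ≡ 24 (mod 43), so λ ≡ 25·24 ≡ 41.
  x = λ² - 0 - 0 = 1681 - 0 ≡ 4; y = λ·(0 - 4) - 26 ≡ 25. → (4, 25)
add Q: (4, 25) + (21, 20). λ = (20 - 25)/(21 - 4) ≡ 38/17 mod 43. 17⁻¹ ≡ 38 (mod 43), so λ ≡ 25.
  x = λ² - 4 - 21 = 625 - 25 ≡ 41; y = λ·(4 - 41) - 25 ≡ 39. → (41, 39)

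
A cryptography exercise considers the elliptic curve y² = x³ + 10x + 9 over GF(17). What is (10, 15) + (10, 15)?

(15, 7)

tangent at (10, 15): λ = (3·10² + 10)/(2·15) ≡ 4/13. 13⁻¹ ≡ 4 (mod 17), so λ ≡ 4·4 ≡ 16.
  x = λ² - 10 - 10 = 256 - 20 ≡ 15; y = λ·(10 - 15) - 15 ≡ 7. → (15, 7)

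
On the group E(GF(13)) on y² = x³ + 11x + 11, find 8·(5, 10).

(12, 5)

Write G = (5, 10).
Repeated addition: build up to 8G.
2G: tangent at (5, 10): λ = (3·5² + 11)/(2·10) ≡ 8/7. 7⁻¹ ≡ 2 (mod 13) since 7·2 = 14 ≡ 1, so λ ≡ 8·2 ≡ 3.
  x = λ² - 5 - 5 = 9 - 10 ≡ 12; y = λ·(5 - 12) - 10 ≡ 8. → (12, 8)
3G: (12, 8) + (5, 10). λ = (10 - 8)/(5 - 12) ≡ 2/6 mod 13. 6⁻¹ ≡ 11 (mod 13), so λ ≡ 9.
  x = λ² - 12 - 5 = 81 - 17 ≡ 12; y = λ·(12 - 12) - 8 ≡ 5. → (12, 5)
4G: (12, 5) + (5, 10). λ = (10 - 5)/(5 - 12) ≡ 5/6 mod 13. 6⁻¹ ≡ 11 (mod 13), so λ ≡ 3.
  x = λ² - 12 - 5 = 9 - 17 ≡ 5; y = λ·(12 - 5) - 5 ≡ 3. → (5, 3)
5G: (5, 3) + (5, 10): same x and y₁ ≡ -y₂, so the sum is 𝒪.
6G: 𝒪 + (5, 10) = (5, 10) (identity).
7G: tangent at (5, 10): λ = (3·5² + 11)/(2·10) ≡ 8/7. 7⁻¹ ≡ 2 (mod 13), so λ ≡ 8·2 ≡ 3.
  x = λ² - 5 - 5 = 9 - 10 ≡ 12; y = λ·(5 - 12) - 10 ≡ 8. → (12, 8)
8G: (12, 8) + (5, 10). λ = (10 - 8)/(5 - 12) ≡ 2/6 mod 13. 6⁻¹ ≡ 11 (mod 13), so λ ≡ 9.
  x = λ² - 12 - 5 = 81 - 17 ≡ 12; y = λ·(12 - 12) - 8 ≡ 5. → (12, 5)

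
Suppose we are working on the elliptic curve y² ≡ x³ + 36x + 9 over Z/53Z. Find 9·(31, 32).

Write Q = (31, 32).
Double-and-add on 9 = (1001)₂. Start with Q = (31, 32) for the leading 1-bit.
double: tangent at (31, 32): λ = (3·31² + 36)/(2·32) ≡ 4/11. 11⁻¹ ≡ 29 (mod 53), so λ ≡ 4·29 ≡ 10.
  x = λ² - 31 - 31 = 100 - 62 ≡ 38; y = λ·(31 - 38) - 32 ≡ 4. → (38, 4)
double: tangent at (38, 4): λ = (3·38² + 36)/(2·4) ≡ 22/8. 8⁻¹ ≡ 20 (mod 53), so λ ≡ 22·20 ≡ 16.
  x = λ² - 38 - 38 = 256 - 76 ≡ 21; y = λ·(38 - 21) - 4 ≡ 3. → (21, 3)
double: tangent at (21, 3): λ = (3·21² + 36)/(2·3) ≡ 34/6. 6⁻¹ ≡ 9 (mod 53), so λ ≡ 34·9 ≡ 41.
  x = λ² - 21 - 21 = 1681 - 42 ≡ 49; y = λ·(21 - 49) - 3 ≡ 15. → (49, 15)
add Q: (49, 15) + (31, 32). λ = (32 - 15)/(31 - 49) ≡ 17/35 mod 53. 35⁻¹ ≡ 50 (mod 53) since 35·50 = 1750 ≡ 1, so λ ≡ 2.
  x = λ² - 49 - 31 = 4 - 80 ≡ 30; y = λ·(49 - 30) - 15 ≡ 23. → (30, 23)

(30, 23)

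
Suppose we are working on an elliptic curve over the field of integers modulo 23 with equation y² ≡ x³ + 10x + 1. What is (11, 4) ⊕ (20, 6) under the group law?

(0, 1)

(11, 4) + (20, 6). λ = (6 - 4)/(20 - 11) ≡ 2/9 mod 23. 9⁻¹ ≡ 18 (mod 23) since 9·18 = 162 ≡ 1, so λ ≡ 13.
  x = λ² - 11 - 20 = 169 - 31 ≡ 0; y = λ·(11 - 0) - 4 ≡ 1. → (0, 1)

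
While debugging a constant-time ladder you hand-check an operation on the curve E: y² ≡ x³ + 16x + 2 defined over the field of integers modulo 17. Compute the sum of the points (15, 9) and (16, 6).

(15, 9) + (16, 6). λ = (6 - 9)/(16 - 15) ≡ 14/1 mod 17. 1⁻¹ ≡ 1 (mod 17) since 1·1 = 1 ≡ 1, so λ ≡ 14.
  x = λ² - 15 - 16 = 196 - 31 ≡ 12; y = λ·(15 - 12) - 9 ≡ 16. → (12, 16)

(12, 16)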